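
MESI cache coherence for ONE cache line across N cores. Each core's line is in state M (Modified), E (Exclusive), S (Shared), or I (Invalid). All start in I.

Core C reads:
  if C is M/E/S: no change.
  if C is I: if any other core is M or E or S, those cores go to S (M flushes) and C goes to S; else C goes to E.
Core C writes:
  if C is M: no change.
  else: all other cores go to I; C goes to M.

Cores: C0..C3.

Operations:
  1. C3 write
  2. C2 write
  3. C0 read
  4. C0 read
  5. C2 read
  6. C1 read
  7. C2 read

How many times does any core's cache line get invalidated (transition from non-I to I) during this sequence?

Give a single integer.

Op 1: C3 write [C3 write: invalidate none -> C3=M] -> [I,I,I,M] (invalidations this op: 0; running total: 0)
Op 2: C2 write [C2 write: invalidate ['C3=M'] -> C2=M] -> [I,I,M,I] (invalidations this op: 1; running total: 1)
Op 3: C0 read [C0 read from I: others=['C2=M'] -> C0=S, others downsized to S] -> [S,I,S,I] (invalidations this op: 0; running total: 1)
Op 4: C0 read [C0 read: already in S, no change] -> [S,I,S,I] (invalidations this op: 0; running total: 1)
Op 5: C2 read [C2 read: already in S, no change] -> [S,I,S,I] (invalidations this op: 0; running total: 1)
Op 6: C1 read [C1 read from I: others=['C0=S', 'C2=S'] -> C1=S, others downsized to S] -> [S,S,S,I] (invalidations this op: 0; running total: 1)
Op 7: C2 read [C2 read: already in S, no change] -> [S,S,S,I] (invalidations this op: 0; running total: 1)

Answer: 1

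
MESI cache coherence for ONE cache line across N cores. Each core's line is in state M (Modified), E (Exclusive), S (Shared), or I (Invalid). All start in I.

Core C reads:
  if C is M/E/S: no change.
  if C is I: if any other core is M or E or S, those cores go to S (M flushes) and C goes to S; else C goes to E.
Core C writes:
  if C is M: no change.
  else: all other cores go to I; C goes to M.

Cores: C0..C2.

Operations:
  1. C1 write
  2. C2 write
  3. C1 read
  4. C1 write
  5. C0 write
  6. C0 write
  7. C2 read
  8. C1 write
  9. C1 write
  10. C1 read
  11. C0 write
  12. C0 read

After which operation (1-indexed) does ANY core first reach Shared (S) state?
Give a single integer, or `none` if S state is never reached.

Op 1: C1 write [C1 write: invalidate none -> C1=M] -> [I,M,I]
Op 2: C2 write [C2 write: invalidate ['C1=M'] -> C2=M] -> [I,I,M]
Op 3: C1 read [C1 read from I: others=['C2=M'] -> C1=S, others downsized to S] -> [I,S,S]
  -> First S state at op 3; remaining ops need not be traced.

Answer: 3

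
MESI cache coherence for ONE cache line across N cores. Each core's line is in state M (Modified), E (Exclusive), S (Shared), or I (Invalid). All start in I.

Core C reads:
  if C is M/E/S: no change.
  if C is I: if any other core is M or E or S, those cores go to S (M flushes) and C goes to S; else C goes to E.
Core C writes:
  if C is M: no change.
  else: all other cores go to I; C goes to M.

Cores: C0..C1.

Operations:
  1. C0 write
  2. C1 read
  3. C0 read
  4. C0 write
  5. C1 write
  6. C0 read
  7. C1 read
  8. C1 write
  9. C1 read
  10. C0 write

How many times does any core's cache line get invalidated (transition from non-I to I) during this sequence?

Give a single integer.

Answer: 4

Derivation:
Op 1: C0 write [C0 write: invalidate none -> C0=M] -> [M,I] (invalidations this op: 0; running total: 0)
Op 2: C1 read [C1 read from I: others=['C0=M'] -> C1=S, others downsized to S] -> [S,S] (invalidations this op: 0; running total: 0)
Op 3: C0 read [C0 read: already in S, no change] -> [S,S] (invalidations this op: 0; running total: 0)
Op 4: C0 write [C0 write: invalidate ['C1=S'] -> C0=M] -> [M,I] (invalidations this op: 1; running total: 1)
Op 5: C1 write [C1 write: invalidate ['C0=M'] -> C1=M] -> [I,M] (invalidations this op: 1; running total: 2)
Op 6: C0 read [C0 read from I: others=['C1=M'] -> C0=S, others downsized to S] -> [S,S] (invalidations this op: 0; running total: 2)
Op 7: C1 read [C1 read: already in S, no change] -> [S,S] (invalidations this op: 0; running total: 2)
Op 8: C1 write [C1 write: invalidate ['C0=S'] -> C1=M] -> [I,M] (invalidations this op: 1; running total: 3)
Op 9: C1 read [C1 read: already in M, no change] -> [I,M] (invalidations this op: 0; running total: 3)
Op 10: C0 write [C0 write: invalidate ['C1=M'] -> C0=M] -> [M,I] (invalidations this op: 1; running total: 4)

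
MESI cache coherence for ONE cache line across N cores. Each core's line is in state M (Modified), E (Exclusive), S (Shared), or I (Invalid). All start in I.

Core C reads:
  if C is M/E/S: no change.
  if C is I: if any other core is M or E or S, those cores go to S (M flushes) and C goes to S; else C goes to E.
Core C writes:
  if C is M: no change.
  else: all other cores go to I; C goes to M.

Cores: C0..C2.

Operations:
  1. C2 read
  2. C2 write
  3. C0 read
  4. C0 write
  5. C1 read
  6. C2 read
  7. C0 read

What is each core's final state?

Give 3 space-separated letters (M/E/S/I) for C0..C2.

Op 1: C2 read [C2 read from I: no other sharers -> C2=E (exclusive)] -> [I,I,E]
Op 2: C2 write [C2 write: invalidate none -> C2=M] -> [I,I,M]
Op 3: C0 read [C0 read from I: others=['C2=M'] -> C0=S, others downsized to S] -> [S,I,S]
Op 4: C0 write [C0 write: invalidate ['C2=S'] -> C0=M] -> [M,I,I]
Op 5: C1 read [C1 read from I: others=['C0=M'] -> C1=S, others downsized to S] -> [S,S,I]
Op 6: C2 read [C2 read from I: others=['C0=S', 'C1=S'] -> C2=S, others downsized to S] -> [S,S,S]
Op 7: C0 read [C0 read: already in S, no change] -> [S,S,S]

Answer: S S S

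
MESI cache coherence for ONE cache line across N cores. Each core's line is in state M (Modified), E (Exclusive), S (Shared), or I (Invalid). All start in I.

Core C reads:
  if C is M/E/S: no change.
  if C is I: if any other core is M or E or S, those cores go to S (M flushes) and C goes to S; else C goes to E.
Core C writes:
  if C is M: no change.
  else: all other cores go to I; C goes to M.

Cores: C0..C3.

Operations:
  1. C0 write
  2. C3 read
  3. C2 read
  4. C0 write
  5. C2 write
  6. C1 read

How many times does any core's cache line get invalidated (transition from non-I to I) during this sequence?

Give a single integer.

Op 1: C0 write [C0 write: invalidate none -> C0=M] -> [M,I,I,I] (invalidations this op: 0; running total: 0)
Op 2: C3 read [C3 read from I: others=['C0=M'] -> C3=S, others downsized to S] -> [S,I,I,S] (invalidations this op: 0; running total: 0)
Op 3: C2 read [C2 read from I: others=['C0=S', 'C3=S'] -> C2=S, others downsized to S] -> [S,I,S,S] (invalidations this op: 0; running total: 0)
Op 4: C0 write [C0 write: invalidate ['C2=S', 'C3=S'] -> C0=M] -> [M,I,I,I] (invalidations this op: 2; running total: 2)
Op 5: C2 write [C2 write: invalidate ['C0=M'] -> C2=M] -> [I,I,M,I] (invalidations this op: 1; running total: 3)
Op 6: C1 read [C1 read from I: others=['C2=M'] -> C1=S, others downsized to S] -> [I,S,S,I] (invalidations this op: 0; running total: 3)

Answer: 3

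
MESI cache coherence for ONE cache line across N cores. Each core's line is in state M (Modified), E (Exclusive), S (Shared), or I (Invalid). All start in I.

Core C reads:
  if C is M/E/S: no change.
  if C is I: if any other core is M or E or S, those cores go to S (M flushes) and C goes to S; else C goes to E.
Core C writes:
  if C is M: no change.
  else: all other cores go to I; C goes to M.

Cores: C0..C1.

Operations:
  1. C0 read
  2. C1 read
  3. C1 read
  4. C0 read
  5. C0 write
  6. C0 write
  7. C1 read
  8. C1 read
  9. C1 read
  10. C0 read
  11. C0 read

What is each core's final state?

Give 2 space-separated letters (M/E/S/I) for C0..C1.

Answer: S S

Derivation:
Op 1: C0 read [C0 read from I: no other sharers -> C0=E (exclusive)] -> [E,I]
Op 2: C1 read [C1 read from I: others=['C0=E'] -> C1=S, others downsized to S] -> [S,S]
Op 3: C1 read [C1 read: already in S, no change] -> [S,S]
Op 4: C0 read [C0 read: already in S, no change] -> [S,S]
Op 5: C0 write [C0 write: invalidate ['C1=S'] -> C0=M] -> [M,I]
Op 6: C0 write [C0 write: already M (modified), no change] -> [M,I]
Op 7: C1 read [C1 read from I: others=['C0=M'] -> C1=S, others downsized to S] -> [S,S]
Op 8: C1 read [C1 read: already in S, no change] -> [S,S]
Op 9: C1 read [C1 read: already in S, no change] -> [S,S]
Op 10: C0 read [C0 read: already in S, no change] -> [S,S]
Op 11: C0 read [C0 read: already in S, no change] -> [S,S]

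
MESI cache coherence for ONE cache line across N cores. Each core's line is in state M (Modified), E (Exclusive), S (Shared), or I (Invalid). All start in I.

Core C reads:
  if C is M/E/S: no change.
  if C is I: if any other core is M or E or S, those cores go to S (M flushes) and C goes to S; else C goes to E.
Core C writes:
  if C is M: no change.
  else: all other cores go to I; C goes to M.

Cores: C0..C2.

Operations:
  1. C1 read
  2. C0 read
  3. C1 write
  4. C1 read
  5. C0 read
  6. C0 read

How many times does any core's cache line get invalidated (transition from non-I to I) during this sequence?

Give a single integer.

Answer: 1

Derivation:
Op 1: C1 read [C1 read from I: no other sharers -> C1=E (exclusive)] -> [I,E,I] (invalidations this op: 0; running total: 0)
Op 2: C0 read [C0 read from I: others=['C1=E'] -> C0=S, others downsized to S] -> [S,S,I] (invalidations this op: 0; running total: 0)
Op 3: C1 write [C1 write: invalidate ['C0=S'] -> C1=M] -> [I,M,I] (invalidations this op: 1; running total: 1)
Op 4: C1 read [C1 read: already in M, no change] -> [I,M,I] (invalidations this op: 0; running total: 1)
Op 5: C0 read [C0 read from I: others=['C1=M'] -> C0=S, others downsized to S] -> [S,S,I] (invalidations this op: 0; running total: 1)
Op 6: C0 read [C0 read: already in S, no change] -> [S,S,I] (invalidations this op: 0; running total: 1)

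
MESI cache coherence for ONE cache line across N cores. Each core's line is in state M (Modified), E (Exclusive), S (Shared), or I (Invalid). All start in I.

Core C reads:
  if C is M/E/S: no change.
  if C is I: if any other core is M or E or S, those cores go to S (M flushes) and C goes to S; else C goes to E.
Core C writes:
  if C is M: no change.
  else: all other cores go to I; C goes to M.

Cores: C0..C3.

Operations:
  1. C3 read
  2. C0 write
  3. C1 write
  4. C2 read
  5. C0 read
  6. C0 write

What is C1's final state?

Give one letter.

Answer: I

Derivation:
Op 1: C3 read [C3 read from I: no other sharers -> C3=E (exclusive)] -> [I,I,I,E]
Op 2: C0 write [C0 write: invalidate ['C3=E'] -> C0=M] -> [M,I,I,I]
Op 3: C1 write [C1 write: invalidate ['C0=M'] -> C1=M] -> [I,M,I,I]
Op 4: C2 read [C2 read from I: others=['C1=M'] -> C2=S, others downsized to S] -> [I,S,S,I]
Op 5: C0 read [C0 read from I: others=['C1=S', 'C2=S'] -> C0=S, others downsized to S] -> [S,S,S,I]
Op 6: C0 write [C0 write: invalidate ['C1=S', 'C2=S'] -> C0=M] -> [M,I,I,I]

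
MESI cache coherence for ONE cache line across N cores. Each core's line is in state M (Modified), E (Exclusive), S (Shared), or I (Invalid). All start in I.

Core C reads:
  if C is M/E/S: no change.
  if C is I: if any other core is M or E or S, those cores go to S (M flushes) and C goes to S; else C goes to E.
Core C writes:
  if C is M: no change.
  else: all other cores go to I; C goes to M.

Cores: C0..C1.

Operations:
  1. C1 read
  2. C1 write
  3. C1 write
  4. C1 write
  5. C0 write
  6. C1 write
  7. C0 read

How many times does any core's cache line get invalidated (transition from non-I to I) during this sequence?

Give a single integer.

Answer: 2

Derivation:
Op 1: C1 read [C1 read from I: no other sharers -> C1=E (exclusive)] -> [I,E] (invalidations this op: 0; running total: 0)
Op 2: C1 write [C1 write: invalidate none -> C1=M] -> [I,M] (invalidations this op: 0; running total: 0)
Op 3: C1 write [C1 write: already M (modified), no change] -> [I,M] (invalidations this op: 0; running total: 0)
Op 4: C1 write [C1 write: already M (modified), no change] -> [I,M] (invalidations this op: 0; running total: 0)
Op 5: C0 write [C0 write: invalidate ['C1=M'] -> C0=M] -> [M,I] (invalidations this op: 1; running total: 1)
Op 6: C1 write [C1 write: invalidate ['C0=M'] -> C1=M] -> [I,M] (invalidations this op: 1; running total: 2)
Op 7: C0 read [C0 read from I: others=['C1=M'] -> C0=S, others downsized to S] -> [S,S] (invalidations this op: 0; running total: 2)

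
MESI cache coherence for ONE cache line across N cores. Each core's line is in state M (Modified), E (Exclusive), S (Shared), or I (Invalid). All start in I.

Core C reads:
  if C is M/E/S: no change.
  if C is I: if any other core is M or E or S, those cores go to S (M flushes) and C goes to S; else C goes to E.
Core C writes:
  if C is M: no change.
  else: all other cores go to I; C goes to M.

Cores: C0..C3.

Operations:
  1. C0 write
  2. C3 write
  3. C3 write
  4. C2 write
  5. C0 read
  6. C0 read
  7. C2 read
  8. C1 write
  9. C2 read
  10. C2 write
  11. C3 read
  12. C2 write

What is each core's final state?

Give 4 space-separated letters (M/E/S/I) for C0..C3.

Answer: I I M I

Derivation:
Op 1: C0 write [C0 write: invalidate none -> C0=M] -> [M,I,I,I]
Op 2: C3 write [C3 write: invalidate ['C0=M'] -> C3=M] -> [I,I,I,M]
Op 3: C3 write [C3 write: already M (modified), no change] -> [I,I,I,M]
Op 4: C2 write [C2 write: invalidate ['C3=M'] -> C2=M] -> [I,I,M,I]
Op 5: C0 read [C0 read from I: others=['C2=M'] -> C0=S, others downsized to S] -> [S,I,S,I]
Op 6: C0 read [C0 read: already in S, no change] -> [S,I,S,I]
Op 7: C2 read [C2 read: already in S, no change] -> [S,I,S,I]
Op 8: C1 write [C1 write: invalidate ['C0=S', 'C2=S'] -> C1=M] -> [I,M,I,I]
Op 9: C2 read [C2 read from I: others=['C1=M'] -> C2=S, others downsized to S] -> [I,S,S,I]
Op 10: C2 write [C2 write: invalidate ['C1=S'] -> C2=M] -> [I,I,M,I]
Op 11: C3 read [C3 read from I: others=['C2=M'] -> C3=S, others downsized to S] -> [I,I,S,S]
Op 12: C2 write [C2 write: invalidate ['C3=S'] -> C2=M] -> [I,I,M,I]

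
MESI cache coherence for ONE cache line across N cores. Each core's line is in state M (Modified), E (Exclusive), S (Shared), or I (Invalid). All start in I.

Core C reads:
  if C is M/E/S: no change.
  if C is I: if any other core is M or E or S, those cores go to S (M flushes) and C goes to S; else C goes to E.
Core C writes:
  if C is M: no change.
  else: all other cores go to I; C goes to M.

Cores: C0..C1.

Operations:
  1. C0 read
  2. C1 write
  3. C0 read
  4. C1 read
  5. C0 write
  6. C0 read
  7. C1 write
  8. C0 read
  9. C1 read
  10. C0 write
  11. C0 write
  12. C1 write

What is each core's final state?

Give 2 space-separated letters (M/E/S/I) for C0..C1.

Op 1: C0 read [C0 read from I: no other sharers -> C0=E (exclusive)] -> [E,I]
Op 2: C1 write [C1 write: invalidate ['C0=E'] -> C1=M] -> [I,M]
Op 3: C0 read [C0 read from I: others=['C1=M'] -> C0=S, others downsized to S] -> [S,S]
Op 4: C1 read [C1 read: already in S, no change] -> [S,S]
Op 5: C0 write [C0 write: invalidate ['C1=S'] -> C0=M] -> [M,I]
Op 6: C0 read [C0 read: already in M, no change] -> [M,I]
Op 7: C1 write [C1 write: invalidate ['C0=M'] -> C1=M] -> [I,M]
Op 8: C0 read [C0 read from I: others=['C1=M'] -> C0=S, others downsized to S] -> [S,S]
Op 9: C1 read [C1 read: already in S, no change] -> [S,S]
Op 10: C0 write [C0 write: invalidate ['C1=S'] -> C0=M] -> [M,I]
Op 11: C0 write [C0 write: already M (modified), no change] -> [M,I]
Op 12: C1 write [C1 write: invalidate ['C0=M'] -> C1=M] -> [I,M]

Answer: I M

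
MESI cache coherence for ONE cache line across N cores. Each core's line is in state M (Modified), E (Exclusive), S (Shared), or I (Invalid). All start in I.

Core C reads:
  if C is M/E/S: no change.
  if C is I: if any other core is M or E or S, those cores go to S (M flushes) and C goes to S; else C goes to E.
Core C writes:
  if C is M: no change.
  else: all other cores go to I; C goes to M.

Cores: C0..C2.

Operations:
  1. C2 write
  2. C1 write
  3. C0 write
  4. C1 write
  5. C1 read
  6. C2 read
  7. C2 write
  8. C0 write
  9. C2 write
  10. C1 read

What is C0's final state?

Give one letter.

Answer: I

Derivation:
Op 1: C2 write [C2 write: invalidate none -> C2=M] -> [I,I,M]
Op 2: C1 write [C1 write: invalidate ['C2=M'] -> C1=M] -> [I,M,I]
Op 3: C0 write [C0 write: invalidate ['C1=M'] -> C0=M] -> [M,I,I]
Op 4: C1 write [C1 write: invalidate ['C0=M'] -> C1=M] -> [I,M,I]
Op 5: C1 read [C1 read: already in M, no change] -> [I,M,I]
Op 6: C2 read [C2 read from I: others=['C1=M'] -> C2=S, others downsized to S] -> [I,S,S]
Op 7: C2 write [C2 write: invalidate ['C1=S'] -> C2=M] -> [I,I,M]
Op 8: C0 write [C0 write: invalidate ['C2=M'] -> C0=M] -> [M,I,I]
Op 9: C2 write [C2 write: invalidate ['C0=M'] -> C2=M] -> [I,I,M]
Op 10: C1 read [C1 read from I: others=['C2=M'] -> C1=S, others downsized to S] -> [I,S,S]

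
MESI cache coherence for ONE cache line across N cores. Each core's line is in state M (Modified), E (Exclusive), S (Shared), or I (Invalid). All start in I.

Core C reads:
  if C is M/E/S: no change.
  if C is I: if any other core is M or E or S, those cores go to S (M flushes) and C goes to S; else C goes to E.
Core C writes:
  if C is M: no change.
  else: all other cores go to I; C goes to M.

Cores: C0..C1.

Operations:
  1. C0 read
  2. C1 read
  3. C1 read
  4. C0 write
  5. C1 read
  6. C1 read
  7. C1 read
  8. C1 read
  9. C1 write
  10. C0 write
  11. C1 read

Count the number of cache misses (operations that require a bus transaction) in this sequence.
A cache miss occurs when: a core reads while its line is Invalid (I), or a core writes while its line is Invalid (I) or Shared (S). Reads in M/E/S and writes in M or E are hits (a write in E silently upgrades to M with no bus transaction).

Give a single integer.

Op 1: C0 read [C0 read from I: no other sharers -> C0=E (exclusive)] -> [E,I] [MISS #1: read from I]
Op 2: C1 read [C1 read from I: others=['C0=E'] -> C1=S, others downsized to S] -> [S,S] [MISS #2: read from I]
Op 3: C1 read [C1 read: already in S, no change] -> [S,S] [hit: read from S]
Op 4: C0 write [C0 write: invalidate ['C1=S'] -> C0=M] -> [M,I] [MISS #3: write from S]
Op 5: C1 read [C1 read from I: others=['C0=M'] -> C1=S, others downsized to S] -> [S,S] [MISS #4: read from I]
Op 6: C1 read [C1 read: already in S, no change] -> [S,S] [hit: read from S]
Op 7: C1 read [C1 read: already in S, no change] -> [S,S] [hit: read from S]
Op 8: C1 read [C1 read: already in S, no change] -> [S,S] [hit: read from S]
Op 9: C1 write [C1 write: invalidate ['C0=S'] -> C1=M] -> [I,M] [MISS #5: write from S]
Op 10: C0 write [C0 write: invalidate ['C1=M'] -> C0=M] -> [M,I] [MISS #6: write from I]
Op 11: C1 read [C1 read from I: others=['C0=M'] -> C1=S, others downsized to S] -> [S,S] [MISS #7: read from I]

Answer: 7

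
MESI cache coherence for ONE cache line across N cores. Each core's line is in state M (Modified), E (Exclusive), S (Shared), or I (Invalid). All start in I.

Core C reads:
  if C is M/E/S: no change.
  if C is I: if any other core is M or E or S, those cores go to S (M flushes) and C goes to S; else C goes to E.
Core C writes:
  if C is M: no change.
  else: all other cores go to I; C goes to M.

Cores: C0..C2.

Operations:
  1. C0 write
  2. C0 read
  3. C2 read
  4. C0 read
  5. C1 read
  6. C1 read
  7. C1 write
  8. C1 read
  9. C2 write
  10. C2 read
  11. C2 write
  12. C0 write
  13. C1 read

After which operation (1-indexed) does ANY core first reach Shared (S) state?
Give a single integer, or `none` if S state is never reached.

Answer: 3

Derivation:
Op 1: C0 write [C0 write: invalidate none -> C0=M] -> [M,I,I]
Op 2: C0 read [C0 read: already in M, no change] -> [M,I,I]
Op 3: C2 read [C2 read from I: others=['C0=M'] -> C2=S, others downsized to S] -> [S,I,S]
  -> First S state at op 3; remaining ops need not be traced.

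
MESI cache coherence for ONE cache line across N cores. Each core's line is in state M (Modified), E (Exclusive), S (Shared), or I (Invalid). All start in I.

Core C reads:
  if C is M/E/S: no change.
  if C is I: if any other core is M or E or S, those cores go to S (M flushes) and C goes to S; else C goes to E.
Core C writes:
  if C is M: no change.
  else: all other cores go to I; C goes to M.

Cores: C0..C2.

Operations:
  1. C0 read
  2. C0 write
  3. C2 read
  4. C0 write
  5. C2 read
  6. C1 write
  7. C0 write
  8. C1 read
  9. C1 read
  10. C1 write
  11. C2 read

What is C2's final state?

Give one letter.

Answer: S

Derivation:
Op 1: C0 read [C0 read from I: no other sharers -> C0=E (exclusive)] -> [E,I,I]
Op 2: C0 write [C0 write: invalidate none -> C0=M] -> [M,I,I]
Op 3: C2 read [C2 read from I: others=['C0=M'] -> C2=S, others downsized to S] -> [S,I,S]
Op 4: C0 write [C0 write: invalidate ['C2=S'] -> C0=M] -> [M,I,I]
Op 5: C2 read [C2 read from I: others=['C0=M'] -> C2=S, others downsized to S] -> [S,I,S]
Op 6: C1 write [C1 write: invalidate ['C0=S', 'C2=S'] -> C1=M] -> [I,M,I]
Op 7: C0 write [C0 write: invalidate ['C1=M'] -> C0=M] -> [M,I,I]
Op 8: C1 read [C1 read from I: others=['C0=M'] -> C1=S, others downsized to S] -> [S,S,I]
Op 9: C1 read [C1 read: already in S, no change] -> [S,S,I]
Op 10: C1 write [C1 write: invalidate ['C0=S'] -> C1=M] -> [I,M,I]
Op 11: C2 read [C2 read from I: others=['C1=M'] -> C2=S, others downsized to S] -> [I,S,S]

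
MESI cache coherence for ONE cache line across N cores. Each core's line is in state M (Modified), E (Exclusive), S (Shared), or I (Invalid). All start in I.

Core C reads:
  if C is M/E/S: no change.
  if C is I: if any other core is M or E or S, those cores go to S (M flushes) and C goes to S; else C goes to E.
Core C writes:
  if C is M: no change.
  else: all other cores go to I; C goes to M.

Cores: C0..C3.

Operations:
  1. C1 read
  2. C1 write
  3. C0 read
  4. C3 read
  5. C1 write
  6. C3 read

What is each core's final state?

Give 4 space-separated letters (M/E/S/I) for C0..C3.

Op 1: C1 read [C1 read from I: no other sharers -> C1=E (exclusive)] -> [I,E,I,I]
Op 2: C1 write [C1 write: invalidate none -> C1=M] -> [I,M,I,I]
Op 3: C0 read [C0 read from I: others=['C1=M'] -> C0=S, others downsized to S] -> [S,S,I,I]
Op 4: C3 read [C3 read from I: others=['C0=S', 'C1=S'] -> C3=S, others downsized to S] -> [S,S,I,S]
Op 5: C1 write [C1 write: invalidate ['C0=S', 'C3=S'] -> C1=M] -> [I,M,I,I]
Op 6: C3 read [C3 read from I: others=['C1=M'] -> C3=S, others downsized to S] -> [I,S,I,S]

Answer: I S I S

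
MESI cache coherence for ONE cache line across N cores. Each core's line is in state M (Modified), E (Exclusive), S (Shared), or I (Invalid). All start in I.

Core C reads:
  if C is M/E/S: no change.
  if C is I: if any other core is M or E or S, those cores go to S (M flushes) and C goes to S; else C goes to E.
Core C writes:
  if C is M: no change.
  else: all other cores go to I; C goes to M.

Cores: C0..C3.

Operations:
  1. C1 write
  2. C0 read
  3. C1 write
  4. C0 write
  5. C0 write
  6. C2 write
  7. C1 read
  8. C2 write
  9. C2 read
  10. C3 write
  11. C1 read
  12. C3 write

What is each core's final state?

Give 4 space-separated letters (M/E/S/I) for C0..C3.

Answer: I I I M

Derivation:
Op 1: C1 write [C1 write: invalidate none -> C1=M] -> [I,M,I,I]
Op 2: C0 read [C0 read from I: others=['C1=M'] -> C0=S, others downsized to S] -> [S,S,I,I]
Op 3: C1 write [C1 write: invalidate ['C0=S'] -> C1=M] -> [I,M,I,I]
Op 4: C0 write [C0 write: invalidate ['C1=M'] -> C0=M] -> [M,I,I,I]
Op 5: C0 write [C0 write: already M (modified), no change] -> [M,I,I,I]
Op 6: C2 write [C2 write: invalidate ['C0=M'] -> C2=M] -> [I,I,M,I]
Op 7: C1 read [C1 read from I: others=['C2=M'] -> C1=S, others downsized to S] -> [I,S,S,I]
Op 8: C2 write [C2 write: invalidate ['C1=S'] -> C2=M] -> [I,I,M,I]
Op 9: C2 read [C2 read: already in M, no change] -> [I,I,M,I]
Op 10: C3 write [C3 write: invalidate ['C2=M'] -> C3=M] -> [I,I,I,M]
Op 11: C1 read [C1 read from I: others=['C3=M'] -> C1=S, others downsized to S] -> [I,S,I,S]
Op 12: C3 write [C3 write: invalidate ['C1=S'] -> C3=M] -> [I,I,I,M]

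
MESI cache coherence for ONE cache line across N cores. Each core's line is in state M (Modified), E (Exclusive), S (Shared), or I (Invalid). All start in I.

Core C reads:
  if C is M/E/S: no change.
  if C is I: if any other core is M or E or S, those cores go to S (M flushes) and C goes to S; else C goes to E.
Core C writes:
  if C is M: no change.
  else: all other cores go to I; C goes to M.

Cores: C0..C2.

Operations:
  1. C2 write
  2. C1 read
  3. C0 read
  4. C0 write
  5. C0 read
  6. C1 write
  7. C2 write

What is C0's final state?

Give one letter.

Answer: I

Derivation:
Op 1: C2 write [C2 write: invalidate none -> C2=M] -> [I,I,M]
Op 2: C1 read [C1 read from I: others=['C2=M'] -> C1=S, others downsized to S] -> [I,S,S]
Op 3: C0 read [C0 read from I: others=['C1=S', 'C2=S'] -> C0=S, others downsized to S] -> [S,S,S]
Op 4: C0 write [C0 write: invalidate ['C1=S', 'C2=S'] -> C0=M] -> [M,I,I]
Op 5: C0 read [C0 read: already in M, no change] -> [M,I,I]
Op 6: C1 write [C1 write: invalidate ['C0=M'] -> C1=M] -> [I,M,I]
Op 7: C2 write [C2 write: invalidate ['C1=M'] -> C2=M] -> [I,I,M]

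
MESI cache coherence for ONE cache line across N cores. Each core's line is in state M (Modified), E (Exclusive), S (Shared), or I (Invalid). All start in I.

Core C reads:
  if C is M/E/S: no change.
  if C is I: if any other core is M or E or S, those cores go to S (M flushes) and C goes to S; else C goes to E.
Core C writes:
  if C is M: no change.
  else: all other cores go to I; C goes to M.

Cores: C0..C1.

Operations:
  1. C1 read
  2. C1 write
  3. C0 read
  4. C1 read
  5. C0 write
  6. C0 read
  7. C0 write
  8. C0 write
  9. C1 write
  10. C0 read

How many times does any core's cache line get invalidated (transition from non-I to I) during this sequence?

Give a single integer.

Answer: 2

Derivation:
Op 1: C1 read [C1 read from I: no other sharers -> C1=E (exclusive)] -> [I,E] (invalidations this op: 0; running total: 0)
Op 2: C1 write [C1 write: invalidate none -> C1=M] -> [I,M] (invalidations this op: 0; running total: 0)
Op 3: C0 read [C0 read from I: others=['C1=M'] -> C0=S, others downsized to S] -> [S,S] (invalidations this op: 0; running total: 0)
Op 4: C1 read [C1 read: already in S, no change] -> [S,S] (invalidations this op: 0; running total: 0)
Op 5: C0 write [C0 write: invalidate ['C1=S'] -> C0=M] -> [M,I] (invalidations this op: 1; running total: 1)
Op 6: C0 read [C0 read: already in M, no change] -> [M,I] (invalidations this op: 0; running total: 1)
Op 7: C0 write [C0 write: already M (modified), no change] -> [M,I] (invalidations this op: 0; running total: 1)
Op 8: C0 write [C0 write: already M (modified), no change] -> [M,I] (invalidations this op: 0; running total: 1)
Op 9: C1 write [C1 write: invalidate ['C0=M'] -> C1=M] -> [I,M] (invalidations this op: 1; running total: 2)
Op 10: C0 read [C0 read from I: others=['C1=M'] -> C0=S, others downsized to S] -> [S,S] (invalidations this op: 0; running total: 2)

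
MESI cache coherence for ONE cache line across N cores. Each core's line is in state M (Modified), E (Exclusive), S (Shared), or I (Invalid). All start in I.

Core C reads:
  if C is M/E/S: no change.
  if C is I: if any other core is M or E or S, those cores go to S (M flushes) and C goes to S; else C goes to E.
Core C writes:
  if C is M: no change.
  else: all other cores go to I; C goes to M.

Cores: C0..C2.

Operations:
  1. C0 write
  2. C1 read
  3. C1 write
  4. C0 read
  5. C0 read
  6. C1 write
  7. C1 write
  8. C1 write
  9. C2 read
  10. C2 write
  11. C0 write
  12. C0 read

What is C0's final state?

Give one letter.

Answer: M

Derivation:
Op 1: C0 write [C0 write: invalidate none -> C0=M] -> [M,I,I]
Op 2: C1 read [C1 read from I: others=['C0=M'] -> C1=S, others downsized to S] -> [S,S,I]
Op 3: C1 write [C1 write: invalidate ['C0=S'] -> C1=M] -> [I,M,I]
Op 4: C0 read [C0 read from I: others=['C1=M'] -> C0=S, others downsized to S] -> [S,S,I]
Op 5: C0 read [C0 read: already in S, no change] -> [S,S,I]
Op 6: C1 write [C1 write: invalidate ['C0=S'] -> C1=M] -> [I,M,I]
Op 7: C1 write [C1 write: already M (modified), no change] -> [I,M,I]
Op 8: C1 write [C1 write: already M (modified), no change] -> [I,M,I]
Op 9: C2 read [C2 read from I: others=['C1=M'] -> C2=S, others downsized to S] -> [I,S,S]
Op 10: C2 write [C2 write: invalidate ['C1=S'] -> C2=M] -> [I,I,M]
Op 11: C0 write [C0 write: invalidate ['C2=M'] -> C0=M] -> [M,I,I]
Op 12: C0 read [C0 read: already in M, no change] -> [M,I,I]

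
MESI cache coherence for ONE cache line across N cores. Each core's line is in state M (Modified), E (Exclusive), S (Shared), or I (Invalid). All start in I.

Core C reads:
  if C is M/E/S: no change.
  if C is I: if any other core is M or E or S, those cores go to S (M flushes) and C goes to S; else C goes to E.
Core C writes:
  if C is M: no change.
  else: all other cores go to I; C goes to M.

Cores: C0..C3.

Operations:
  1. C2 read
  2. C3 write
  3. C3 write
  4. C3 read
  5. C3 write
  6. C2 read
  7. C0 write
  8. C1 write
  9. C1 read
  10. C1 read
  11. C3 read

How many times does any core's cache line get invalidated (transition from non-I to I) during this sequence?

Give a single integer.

Op 1: C2 read [C2 read from I: no other sharers -> C2=E (exclusive)] -> [I,I,E,I] (invalidations this op: 0; running total: 0)
Op 2: C3 write [C3 write: invalidate ['C2=E'] -> C3=M] -> [I,I,I,M] (invalidations this op: 1; running total: 1)
Op 3: C3 write [C3 write: already M (modified), no change] -> [I,I,I,M] (invalidations this op: 0; running total: 1)
Op 4: C3 read [C3 read: already in M, no change] -> [I,I,I,M] (invalidations this op: 0; running total: 1)
Op 5: C3 write [C3 write: already M (modified), no change] -> [I,I,I,M] (invalidations this op: 0; running total: 1)
Op 6: C2 read [C2 read from I: others=['C3=M'] -> C2=S, others downsized to S] -> [I,I,S,S] (invalidations this op: 0; running total: 1)
Op 7: C0 write [C0 write: invalidate ['C2=S', 'C3=S'] -> C0=M] -> [M,I,I,I] (invalidations this op: 2; running total: 3)
Op 8: C1 write [C1 write: invalidate ['C0=M'] -> C1=M] -> [I,M,I,I] (invalidations this op: 1; running total: 4)
Op 9: C1 read [C1 read: already in M, no change] -> [I,M,I,I] (invalidations this op: 0; running total: 4)
Op 10: C1 read [C1 read: already in M, no change] -> [I,M,I,I] (invalidations this op: 0; running total: 4)
Op 11: C3 read [C3 read from I: others=['C1=M'] -> C3=S, others downsized to S] -> [I,S,I,S] (invalidations this op: 0; running total: 4)

Answer: 4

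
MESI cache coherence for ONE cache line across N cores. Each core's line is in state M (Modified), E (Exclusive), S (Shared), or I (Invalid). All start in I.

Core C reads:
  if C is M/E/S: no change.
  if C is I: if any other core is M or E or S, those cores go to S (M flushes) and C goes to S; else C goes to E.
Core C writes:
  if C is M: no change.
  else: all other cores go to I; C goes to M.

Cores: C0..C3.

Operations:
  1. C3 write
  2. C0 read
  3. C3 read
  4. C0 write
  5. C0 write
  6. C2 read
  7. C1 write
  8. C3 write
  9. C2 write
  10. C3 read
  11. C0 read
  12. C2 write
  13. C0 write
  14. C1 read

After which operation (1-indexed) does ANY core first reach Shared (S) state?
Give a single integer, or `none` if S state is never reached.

Answer: 2

Derivation:
Op 1: C3 write [C3 write: invalidate none -> C3=M] -> [I,I,I,M]
Op 2: C0 read [C0 read from I: others=['C3=M'] -> C0=S, others downsized to S] -> [S,I,I,S]
  -> First S state at op 2; remaining ops need not be traced.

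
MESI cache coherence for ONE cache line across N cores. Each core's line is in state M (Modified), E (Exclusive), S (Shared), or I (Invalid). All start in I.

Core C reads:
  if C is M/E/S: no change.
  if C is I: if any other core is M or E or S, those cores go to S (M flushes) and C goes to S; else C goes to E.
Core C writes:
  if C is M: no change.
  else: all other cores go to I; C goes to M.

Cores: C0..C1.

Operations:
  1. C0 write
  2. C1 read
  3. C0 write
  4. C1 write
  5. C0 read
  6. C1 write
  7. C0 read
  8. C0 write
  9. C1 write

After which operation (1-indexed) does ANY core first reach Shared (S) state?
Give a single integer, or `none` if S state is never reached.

Op 1: C0 write [C0 write: invalidate none -> C0=M] -> [M,I]
Op 2: C1 read [C1 read from I: others=['C0=M'] -> C1=S, others downsized to S] -> [S,S]
  -> First S state at op 2; remaining ops need not be traced.

Answer: 2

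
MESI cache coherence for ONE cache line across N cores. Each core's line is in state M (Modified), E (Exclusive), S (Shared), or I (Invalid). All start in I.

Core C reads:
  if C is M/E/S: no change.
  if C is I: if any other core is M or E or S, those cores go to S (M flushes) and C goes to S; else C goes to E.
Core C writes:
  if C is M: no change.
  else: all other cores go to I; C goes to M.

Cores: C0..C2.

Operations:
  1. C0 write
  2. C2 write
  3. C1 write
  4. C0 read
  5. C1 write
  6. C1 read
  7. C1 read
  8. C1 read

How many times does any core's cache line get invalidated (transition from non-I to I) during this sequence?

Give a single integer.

Op 1: C0 write [C0 write: invalidate none -> C0=M] -> [M,I,I] (invalidations this op: 0; running total: 0)
Op 2: C2 write [C2 write: invalidate ['C0=M'] -> C2=M] -> [I,I,M] (invalidations this op: 1; running total: 1)
Op 3: C1 write [C1 write: invalidate ['C2=M'] -> C1=M] -> [I,M,I] (invalidations this op: 1; running total: 2)
Op 4: C0 read [C0 read from I: others=['C1=M'] -> C0=S, others downsized to S] -> [S,S,I] (invalidations this op: 0; running total: 2)
Op 5: C1 write [C1 write: invalidate ['C0=S'] -> C1=M] -> [I,M,I] (invalidations this op: 1; running total: 3)
Op 6: C1 read [C1 read: already in M, no change] -> [I,M,I] (invalidations this op: 0; running total: 3)
Op 7: C1 read [C1 read: already in M, no change] -> [I,M,I] (invalidations this op: 0; running total: 3)
Op 8: C1 read [C1 read: already in M, no change] -> [I,M,I] (invalidations this op: 0; running total: 3)

Answer: 3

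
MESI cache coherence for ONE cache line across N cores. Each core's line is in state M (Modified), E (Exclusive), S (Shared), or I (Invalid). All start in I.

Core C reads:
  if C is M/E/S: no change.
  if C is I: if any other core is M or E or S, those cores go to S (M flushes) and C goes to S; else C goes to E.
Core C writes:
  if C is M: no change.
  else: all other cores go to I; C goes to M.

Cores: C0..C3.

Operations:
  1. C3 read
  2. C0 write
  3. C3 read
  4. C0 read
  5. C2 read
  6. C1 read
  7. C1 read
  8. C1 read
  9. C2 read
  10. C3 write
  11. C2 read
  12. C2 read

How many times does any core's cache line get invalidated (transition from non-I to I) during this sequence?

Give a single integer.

Answer: 4

Derivation:
Op 1: C3 read [C3 read from I: no other sharers -> C3=E (exclusive)] -> [I,I,I,E] (invalidations this op: 0; running total: 0)
Op 2: C0 write [C0 write: invalidate ['C3=E'] -> C0=M] -> [M,I,I,I] (invalidations this op: 1; running total: 1)
Op 3: C3 read [C3 read from I: others=['C0=M'] -> C3=S, others downsized to S] -> [S,I,I,S] (invalidations this op: 0; running total: 1)
Op 4: C0 read [C0 read: already in S, no change] -> [S,I,I,S] (invalidations this op: 0; running total: 1)
Op 5: C2 read [C2 read from I: others=['C0=S', 'C3=S'] -> C2=S, others downsized to S] -> [S,I,S,S] (invalidations this op: 0; running total: 1)
Op 6: C1 read [C1 read from I: others=['C0=S', 'C2=S', 'C3=S'] -> C1=S, others downsized to S] -> [S,S,S,S] (invalidations this op: 0; running total: 1)
Op 7: C1 read [C1 read: already in S, no change] -> [S,S,S,S] (invalidations this op: 0; running total: 1)
Op 8: C1 read [C1 read: already in S, no change] -> [S,S,S,S] (invalidations this op: 0; running total: 1)
Op 9: C2 read [C2 read: already in S, no change] -> [S,S,S,S] (invalidations this op: 0; running total: 1)
Op 10: C3 write [C3 write: invalidate ['C0=S', 'C1=S', 'C2=S'] -> C3=M] -> [I,I,I,M] (invalidations this op: 3; running total: 4)
Op 11: C2 read [C2 read from I: others=['C3=M'] -> C2=S, others downsized to S] -> [I,I,S,S] (invalidations this op: 0; running total: 4)
Op 12: C2 read [C2 read: already in S, no change] -> [I,I,S,S] (invalidations this op: 0; running total: 4)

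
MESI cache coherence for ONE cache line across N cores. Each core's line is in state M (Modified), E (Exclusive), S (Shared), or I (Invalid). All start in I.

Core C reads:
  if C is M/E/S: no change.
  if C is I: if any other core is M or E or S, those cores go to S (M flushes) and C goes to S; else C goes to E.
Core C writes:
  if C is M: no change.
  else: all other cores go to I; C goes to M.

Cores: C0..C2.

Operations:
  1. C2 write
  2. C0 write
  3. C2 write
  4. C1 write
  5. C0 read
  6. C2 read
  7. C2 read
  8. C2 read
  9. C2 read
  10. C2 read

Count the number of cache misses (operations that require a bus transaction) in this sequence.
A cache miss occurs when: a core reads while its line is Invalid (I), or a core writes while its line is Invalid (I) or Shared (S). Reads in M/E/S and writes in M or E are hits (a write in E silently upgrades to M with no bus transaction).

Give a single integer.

Op 1: C2 write [C2 write: invalidate none -> C2=M] -> [I,I,M] [MISS #1: write from I]
Op 2: C0 write [C0 write: invalidate ['C2=M'] -> C0=M] -> [M,I,I] [MISS #2: write from I]
Op 3: C2 write [C2 write: invalidate ['C0=M'] -> C2=M] -> [I,I,M] [MISS #3: write from I]
Op 4: C1 write [C1 write: invalidate ['C2=M'] -> C1=M] -> [I,M,I] [MISS #4: write from I]
Op 5: C0 read [C0 read from I: others=['C1=M'] -> C0=S, others downsized to S] -> [S,S,I] [MISS #5: read from I]
Op 6: C2 read [C2 read from I: others=['C0=S', 'C1=S'] -> C2=S, others downsized to S] -> [S,S,S] [MISS #6: read from I]
Op 7: C2 read [C2 read: already in S, no change] -> [S,S,S] [hit: read from S]
Op 8: C2 read [C2 read: already in S, no change] -> [S,S,S] [hit: read from S]
Op 9: C2 read [C2 read: already in S, no change] -> [S,S,S] [hit: read from S]
Op 10: C2 read [C2 read: already in S, no change] -> [S,S,S] [hit: read from S]

Answer: 6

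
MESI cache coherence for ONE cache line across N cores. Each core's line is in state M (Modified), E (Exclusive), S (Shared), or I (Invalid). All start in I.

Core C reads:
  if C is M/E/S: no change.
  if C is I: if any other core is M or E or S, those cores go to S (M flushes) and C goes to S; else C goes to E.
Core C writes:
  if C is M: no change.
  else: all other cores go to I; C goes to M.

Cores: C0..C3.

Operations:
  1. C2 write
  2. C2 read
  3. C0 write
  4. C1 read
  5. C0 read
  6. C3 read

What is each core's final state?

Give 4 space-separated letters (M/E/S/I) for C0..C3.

Op 1: C2 write [C2 write: invalidate none -> C2=M] -> [I,I,M,I]
Op 2: C2 read [C2 read: already in M, no change] -> [I,I,M,I]
Op 3: C0 write [C0 write: invalidate ['C2=M'] -> C0=M] -> [M,I,I,I]
Op 4: C1 read [C1 read from I: others=['C0=M'] -> C1=S, others downsized to S] -> [S,S,I,I]
Op 5: C0 read [C0 read: already in S, no change] -> [S,S,I,I]
Op 6: C3 read [C3 read from I: others=['C0=S', 'C1=S'] -> C3=S, others downsized to S] -> [S,S,I,S]

Answer: S S I S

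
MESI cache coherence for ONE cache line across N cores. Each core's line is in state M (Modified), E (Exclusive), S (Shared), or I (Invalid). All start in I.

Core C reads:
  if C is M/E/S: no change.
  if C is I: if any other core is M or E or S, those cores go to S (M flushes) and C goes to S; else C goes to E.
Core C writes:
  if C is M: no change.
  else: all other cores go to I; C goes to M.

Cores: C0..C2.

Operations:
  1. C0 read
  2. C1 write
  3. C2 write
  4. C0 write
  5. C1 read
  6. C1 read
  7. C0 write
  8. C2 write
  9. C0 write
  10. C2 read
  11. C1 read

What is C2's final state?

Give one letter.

Op 1: C0 read [C0 read from I: no other sharers -> C0=E (exclusive)] -> [E,I,I]
Op 2: C1 write [C1 write: invalidate ['C0=E'] -> C1=M] -> [I,M,I]
Op 3: C2 write [C2 write: invalidate ['C1=M'] -> C2=M] -> [I,I,M]
Op 4: C0 write [C0 write: invalidate ['C2=M'] -> C0=M] -> [M,I,I]
Op 5: C1 read [C1 read from I: others=['C0=M'] -> C1=S, others downsized to S] -> [S,S,I]
Op 6: C1 read [C1 read: already in S, no change] -> [S,S,I]
Op 7: C0 write [C0 write: invalidate ['C1=S'] -> C0=M] -> [M,I,I]
Op 8: C2 write [C2 write: invalidate ['C0=M'] -> C2=M] -> [I,I,M]
Op 9: C0 write [C0 write: invalidate ['C2=M'] -> C0=M] -> [M,I,I]
Op 10: C2 read [C2 read from I: others=['C0=M'] -> C2=S, others downsized to S] -> [S,I,S]
Op 11: C1 read [C1 read from I: others=['C0=S', 'C2=S'] -> C1=S, others downsized to S] -> [S,S,S]

Answer: S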